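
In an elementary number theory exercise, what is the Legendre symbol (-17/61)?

-1

Reduce the numerator: -17 ≡ 44 (mod 61), so (-17/61) = (44/61).
Factor out 2: 44 = 2^2·11. Since 61 ≡ 5 (mod 8), (2/61) = -1, and (2/61)^2 = +1. Now have (11/61).
61 ≡ 1 (mod 4), so quadratic reciprocity gives (11/61) = (61/11). Reduce: 61 ≡ 6 (mod 11). Now have (6/11).
Factor out 2: 6 = 2·3. Since 11 ≡ 3 (mod 8), (2/11) = -1. Now have -(3/11).
Both 3 ≡ 3 and 11 ≡ 3 (mod 4), so reciprocity gives (3/11) = -(11/3). Reduce: 11 ≡ 2 (mod 3). Now have (2/3).
Factor out 2: 2 = 2. Since 3 ≡ 3 (mod 8), (2/3) = -1. Now have -(1/3).
(1/3) = 1. Collecting the sign factors: -1.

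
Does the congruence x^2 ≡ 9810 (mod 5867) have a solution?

(9810|5867)
  = (3943|5867)    [9810 ≡ 3943 mod 5867]
  = -(5867|3943)    [QR: both ≡ 3 mod 4, sign flips]
  = -(1924|3943)    [5867 ≡ 1924 mod 3943]
  = -(481|3943)    [3943 ≡ 7 mod 8 ⇒ (2|3943)^2 = +1]
  = -(3943|481)    [QR: 481 ≡ 1 mod 4, sign kept]
  = -(95|481)    [3943 ≡ 95 mod 481]
  = -(481|95)    [QR: 481 ≡ 1 mod 4, sign kept]
  = -(6|95)    [481 ≡ 6 mod 95]
  = -(3|95)    [95 ≡ 7 mod 8 ⇒ (2|95) = +1]
  = (95|3)    [QR: both ≡ 3 mod 4, sign flips]
  = (2|3)    [95 ≡ 2 mod 3]
  = -(1|3)    [3 ≡ 3 mod 8 ⇒ (2|3) = -1]
  = -1    [(1|3) = 1]
(9810|5867) = -1, and 5867 is prime, so 9810 is not a quadratic residue mod 5867.

no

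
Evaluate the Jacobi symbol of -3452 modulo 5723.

Reduce the numerator: -3452 ≡ 2271 (mod 5723), so (-3452 / 5723) = (2271 / 5723).
Both 2271 ≡ 3 and 5723 ≡ 3 (mod 4), so reciprocity gives (2271 / 5723) = -(5723 / 2271). Reduce: 5723 ≡ 1181 (mod 2271). Now have -(1181 / 2271).
1181 ≡ 1 (mod 4), so quadratic reciprocity gives (1181 / 2271) = (2271 / 1181). Reduce: 2271 ≡ 1090 (mod 1181). Now have -(1090 / 1181).
Factor out 2: 1090 = 2·545. Since 1181 ≡ 5 (mod 8), (2 / 1181) = -1. Now have (545 / 1181).
545 ≡ 1 (mod 4), so quadratic reciprocity gives (545 / 1181) = (1181 / 545). Reduce: 1181 ≡ 91 (mod 545). Now have (91 / 545).
545 ≡ 1 (mod 4), so quadratic reciprocity gives (91 / 545) = (545 / 91). Reduce: 545 ≡ 90 (mod 91). Now have (90 / 91).
Factor out 2: 90 = 2·45. Since 91 ≡ 3 (mod 8), (2 / 91) = -1. Now have -(45 / 91).
45 ≡ 1 (mod 4), so quadratic reciprocity gives (45 / 91) = (91 / 45). Reduce: 91 ≡ 1 (mod 45). Now have -(1 / 45).
(1 / 45) = 1. Collecting the sign factors: -1.

-1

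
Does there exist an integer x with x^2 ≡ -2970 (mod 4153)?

(-2970/4153)
  = (1183/4153)    [-2970 ≡ 1183 mod 4153]
  = (4153/1183)    [QR: 4153 ≡ 1 mod 4, sign kept]
  = (604/1183)    [4153 ≡ 604 mod 1183]
  = (151/1183)    [1183 ≡ 7 mod 8 ⇒ (2/1183)^2 = +1]
  = -(1183/151)    [QR: both ≡ 3 mod 4, sign flips]
  = -(126/151)    [1183 ≡ 126 mod 151]
  = -(63/151)    [151 ≡ 7 mod 8 ⇒ (2/151) = +1]
  = (151/63)    [QR: both ≡ 3 mod 4, sign flips]
  = (25/63)    [151 ≡ 25 mod 63]
  = (63/25)    [QR: 25 ≡ 1 mod 4, sign kept]
  = (13/25)    [63 ≡ 13 mod 25]
  = (25/13)    [QR: 13 ≡ 1 mod 4, sign kept]
  = (12/13)    [25 ≡ 12 mod 13]
  = (3/13)    [13 ≡ 5 mod 8 ⇒ (2/13)^2 = +1]
  = (13/3)    [QR: 13 ≡ 1 mod 4, sign kept]
  = (1/3)    [13 ≡ 1 mod 3]
  = 1    [(1/3) = 1]
The Legendre symbol is 1, so x^2 ≡ -2970 (mod 4153) has solution.

yes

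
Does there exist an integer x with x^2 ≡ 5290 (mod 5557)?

yes

Factor out 2: 5290 = 2·2645. Since 5557 ≡ 5 (mod 8), (2|5557) = -1. Now have -(2645|5557).
2645 ≡ 1 (mod 4), so quadratic reciprocity gives (2645|5557) = (5557|2645). Reduce: 5557 ≡ 267 (mod 2645). Now have -(267|2645).
2645 ≡ 1 (mod 4), so quadratic reciprocity gives (267|2645) = (2645|267). Reduce: 2645 ≡ 242 (mod 267). Now have -(242|267).
Factor out 2: 242 = 2·121. Since 267 ≡ 3 (mod 8), (2|267) = -1. Now have (121|267).
121 ≡ 1 (mod 4), so quadratic reciprocity gives (121|267) = (267|121). Reduce: 267 ≡ 25 (mod 121). Now have (25|121).
25 ≡ 1 (mod 4), so quadratic reciprocity gives (25|121) = (121|25). Reduce: 121 ≡ 21 (mod 25). Now have (21|25).
21 ≡ 1 (mod 4), so quadratic reciprocity gives (21|25) = (25|21). Reduce: 25 ≡ 4 (mod 21). Now have (4|21).
Factor out 2: 4 = 2^2. Since 21 ≡ 5 (mod 8), (2|21) = -1, and (2|21)^2 = +1. Now have (1|21).
(1|21) = 1. Collecting the sign factors: 1.
The Legendre symbol is 1, so x^2 ≡ 5290 (mod 5557) has solution.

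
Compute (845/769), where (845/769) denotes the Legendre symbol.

Reduce the numerator: 845 ≡ 76 (mod 769), so (845/769) = (76/769).
Factor out 2: 76 = 2^2·19. Since 769 ≡ 1 (mod 8), (2/769) = +1, and (2/769)^2 = +1. Now have (19/769).
769 ≡ 1 (mod 4), so quadratic reciprocity gives (19/769) = (769/19). Reduce: 769 ≡ 9 (mod 19). Now have (9/19).
9 ≡ 1 (mod 4), so quadratic reciprocity gives (9/19) = (19/9). Reduce: 19 ≡ 1 (mod 9). Now have (1/9).
(1/9) = 1. Collecting the sign factors: 1.

1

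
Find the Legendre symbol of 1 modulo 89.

(1|89)
  = 1    [(1|89) = 1]

1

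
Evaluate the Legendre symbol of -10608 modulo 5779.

(-10608/5779)
  = -(10608/5779)    [5779 ≡ 3 mod 4 ⇒ (-1/5779) = -1]
  = -(4829/5779)    [10608 ≡ 4829 mod 5779]
  = -(5779/4829)    [QR: 4829 ≡ 1 mod 4, sign kept]
  = -(950/4829)    [5779 ≡ 950 mod 4829]
  = (475/4829)    [4829 ≡ 5 mod 8 ⇒ (2/4829) = -1]
  = (4829/475)    [QR: 4829 ≡ 1 mod 4, sign kept]
  = (79/475)    [4829 ≡ 79 mod 475]
  = -(475/79)    [QR: both ≡ 3 mod 4, sign flips]
  = -(1/79)    [475 ≡ 1 mod 79]
  = -1    [(1/79) = 1]

-1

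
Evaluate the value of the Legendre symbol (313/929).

-1

(313/929)
  = (929/313)    [QR: 313 ≡ 1 mod 4, sign kept]
  = (303/313)    [929 ≡ 303 mod 313]
  = (313/303)    [QR: 313 ≡ 1 mod 4, sign kept]
  = (10/303)    [313 ≡ 10 mod 303]
  = (5/303)    [303 ≡ 7 mod 8 ⇒ (2/303) = +1]
  = (303/5)    [QR: 5 ≡ 1 mod 4, sign kept]
  = (3/5)    [303 ≡ 3 mod 5]
  = (5/3)    [QR: 5 ≡ 1 mod 4, sign kept]
  = (2/3)    [5 ≡ 2 mod 3]
  = -(1/3)    [3 ≡ 3 mod 8 ⇒ (2/3) = -1]
  = -1    [(1/3) = 1]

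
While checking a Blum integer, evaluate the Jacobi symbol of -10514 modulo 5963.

1

(-10514 / 5963)
  = (1412 / 5963)    [-10514 ≡ 1412 mod 5963]
  = (353 / 5963)    [5963 ≡ 3 mod 8 ⇒ (2 / 5963)^2 = +1]
  = (5963 / 353)    [QR: 353 ≡ 1 mod 4, sign kept]
  = (315 / 353)    [5963 ≡ 315 mod 353]
  = (353 / 315)    [QR: 353 ≡ 1 mod 4, sign kept]
  = (38 / 315)    [353 ≡ 38 mod 315]
  = -(19 / 315)    [315 ≡ 3 mod 8 ⇒ (2 / 315) = -1]
  = (315 / 19)    [QR: both ≡ 3 mod 4, sign flips]
  = (11 / 19)    [315 ≡ 11 mod 19]
  = -(19 / 11)    [QR: both ≡ 3 mod 4, sign flips]
  = -(8 / 11)    [19 ≡ 8 mod 11]
  = (1 / 11)    [11 ≡ 3 mod 8 ⇒ (2 / 11)^3 = -1]
  = 1    [(1 / 11) = 1]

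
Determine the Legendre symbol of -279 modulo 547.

1

(-279 / 547)
  = -(279 / 547)    [547 ≡ 3 mod 4 ⇒ (-1 / 547) = -1]
  = (547 / 279)    [QR: both ≡ 3 mod 4, sign flips]
  = (268 / 279)    [547 ≡ 268 mod 279]
  = (67 / 279)    [279 ≡ 7 mod 8 ⇒ (2 / 279)^2 = +1]
  = -(279 / 67)    [QR: both ≡ 3 mod 4, sign flips]
  = -(11 / 67)    [279 ≡ 11 mod 67]
  = (67 / 11)    [QR: both ≡ 3 mod 4, sign flips]
  = (1 / 11)    [67 ≡ 1 mod 11]
  = 1    [(1 / 11) = 1]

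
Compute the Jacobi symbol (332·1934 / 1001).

-1

By multiplicativity, (332·1934 / 1001) = (332 / 1001)·(1934 / 1001).
First factor (332 / 1001):
(332 / 1001)
  = (83 / 1001)    [1001 ≡ 1 mod 8 ⇒ (2 / 1001)^2 = +1]
  = (1001 / 83)    [QR: 1001 ≡ 1 mod 4, sign kept]
  = (5 / 83)    [1001 ≡ 5 mod 83]
  = (83 / 5)    [QR: 5 ≡ 1 mod 4, sign kept]
  = (3 / 5)    [83 ≡ 3 mod 5]
  = (5 / 3)    [QR: 5 ≡ 1 mod 4, sign kept]
  = (2 / 3)    [5 ≡ 2 mod 3]
  = -(1 / 3)    [3 ≡ 3 mod 8 ⇒ (2 / 3) = -1]
  = -1    [(1 / 3) = 1]
Second factor (1934 / 1001):
(1934 / 1001)
  = (933 / 1001)    [1934 ≡ 933 mod 1001]
  = (1001 / 933)    [QR: 933 ≡ 1 mod 4, sign kept]
  = (68 / 933)    [1001 ≡ 68 mod 933]
  = (17 / 933)    [933 ≡ 5 mod 8 ⇒ (2 / 933)^2 = +1]
  = (933 / 17)    [QR: 17 ≡ 1 mod 4, sign kept]
  = (15 / 17)    [933 ≡ 15 mod 17]
  = (17 / 15)    [QR: 17 ≡ 1 mod 4, sign kept]
  = (2 / 15)    [17 ≡ 2 mod 15]
  = (1 / 15)    [15 ≡ 7 mod 8 ⇒ (2 / 15) = +1]
  = 1    [(1 / 15) = 1]
Product: (-1)·(1) = -1.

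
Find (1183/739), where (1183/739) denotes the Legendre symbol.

-1

(1183/739)
  = (444/739)    [1183 ≡ 444 mod 739]
  = (111/739)    [739 ≡ 3 mod 8 ⇒ (2/739)^2 = +1]
  = -(739/111)    [QR: both ≡ 3 mod 4, sign flips]
  = -(73/111)    [739 ≡ 73 mod 111]
  = -(111/73)    [QR: 73 ≡ 1 mod 4, sign kept]
  = -(38/73)    [111 ≡ 38 mod 73]
  = -(19/73)    [73 ≡ 1 mod 8 ⇒ (2/73) = +1]
  = -(73/19)    [QR: 73 ≡ 1 mod 4, sign kept]
  = -(16/19)    [73 ≡ 16 mod 19]
  = -(1/19)    [19 ≡ 3 mod 8 ⇒ (2/19)^4 = +1]
  = -1    [(1/19) = 1]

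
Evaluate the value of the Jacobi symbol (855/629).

(855/629)
  = (226/629)    [855 ≡ 226 mod 629]
  = -(113/629)    [629 ≡ 5 mod 8 ⇒ (2/629) = -1]
  = -(629/113)    [QR: 113 ≡ 1 mod 4, sign kept]
  = -(64/113)    [629 ≡ 64 mod 113]
  = -(1/113)    [113 ≡ 1 mod 8 ⇒ (2/113)^6 = +1]
  = -1    [(1/113) = 1]

-1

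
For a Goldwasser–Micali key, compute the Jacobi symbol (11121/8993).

-1

Reduce the numerator: 11121 ≡ 2128 (mod 8993), so (11121/8993) = (2128/8993).
Factor out 2: 2128 = 2^4·133. Since 8993 ≡ 1 (mod 8), (2/8993) = +1, and (2/8993)^4 = +1. Now have (133/8993).
133 ≡ 1 (mod 4), so quadratic reciprocity gives (133/8993) = (8993/133). Reduce: 8993 ≡ 82 (mod 133). Now have (82/133).
Factor out 2: 82 = 2·41. Since 133 ≡ 5 (mod 8), (2/133) = -1. Now have -(41/133).
41 ≡ 1 (mod 4), so quadratic reciprocity gives (41/133) = (133/41). Reduce: 133 ≡ 10 (mod 41). Now have -(10/41).
Factor out 2: 10 = 2·5. Since 41 ≡ 1 (mod 8), (2/41) = +1. Now have -(5/41).
5 ≡ 1 (mod 4), so quadratic reciprocity gives (5/41) = (41/5). Reduce: 41 ≡ 1 (mod 5). Now have -(1/5).
(1/5) = 1. Collecting the sign factors: -1.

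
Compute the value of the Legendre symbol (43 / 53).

(43 / 53)
  = (53 / 43)    [QR: 53 ≡ 1 mod 4, sign kept]
  = (10 / 43)    [53 ≡ 10 mod 43]
  = -(5 / 43)    [43 ≡ 3 mod 8 ⇒ (2 / 43) = -1]
  = -(43 / 5)    [QR: 5 ≡ 1 mod 4, sign kept]
  = -(3 / 5)    [43 ≡ 3 mod 5]
  = -(5 / 3)    [QR: 5 ≡ 1 mod 4, sign kept]
  = -(2 / 3)    [5 ≡ 2 mod 3]
  = (1 / 3)    [3 ≡ 3 mod 8 ⇒ (2 / 3) = -1]
  = 1    [(1 / 3) = 1]

1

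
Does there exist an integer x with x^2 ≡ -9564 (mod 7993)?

no

Reduce the numerator: -9564 ≡ 6422 (mod 7993), so (-9564/7993) = (6422/7993).
Factor out 2: 6422 = 2·3211. Since 7993 ≡ 1 (mod 8), (2/7993) = +1. Now have (3211/7993).
7993 ≡ 1 (mod 4), so quadratic reciprocity gives (3211/7993) = (7993/3211). Reduce: 7993 ≡ 1571 (mod 3211). Now have (1571/3211).
Both 1571 ≡ 3 and 3211 ≡ 3 (mod 4), so reciprocity gives (1571/3211) = -(3211/1571). Reduce: 3211 ≡ 69 (mod 1571). Now have -(69/1571).
69 ≡ 1 (mod 4), so quadratic reciprocity gives (69/1571) = (1571/69). Reduce: 1571 ≡ 53 (mod 69). Now have -(53/69).
53 ≡ 1 (mod 4), so quadratic reciprocity gives (53/69) = (69/53). Reduce: 69 ≡ 16 (mod 53). Now have -(16/53).
Factor out 2: 16 = 2^4. Since 53 ≡ 5 (mod 8), (2/53) = -1, and (2/53)^4 = +1. Now have -(1/53).
(1/53) = 1. Collecting the sign factors: -1.
The Legendre symbol is -1, so x^2 ≡ -9564 (mod 7993) has no solution.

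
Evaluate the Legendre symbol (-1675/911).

(-1675/911)
  = (147/911)    [-1675 ≡ 147 mod 911]
  = -(911/147)    [QR: both ≡ 3 mod 4, sign flips]
  = -(29/147)    [911 ≡ 29 mod 147]
  = -(147/29)    [QR: 29 ≡ 1 mod 4, sign kept]
  = -(2/29)    [147 ≡ 2 mod 29]
  = (1/29)    [29 ≡ 5 mod 8 ⇒ (2/29) = -1]
  = 1    [(1/29) = 1]

1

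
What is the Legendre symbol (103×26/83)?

By multiplicativity, (103·26/83) = (103/83)·(26/83).
First factor (103/83):
Reduce the numerator: 103 ≡ 20 (mod 83), so (103/83) = (20/83).
Factor out 2: 20 = 2^2·5. Since 83 ≡ 3 (mod 8), (2/83) = -1, and (2/83)^2 = +1. Now have (5/83).
5 ≡ 1 (mod 4), so quadratic reciprocity gives (5/83) = (83/5). Reduce: 83 ≡ 3 (mod 5). Now have (3/5).
5 ≡ 1 (mod 4), so quadratic reciprocity gives (3/5) = (5/3). Reduce: 5 ≡ 2 (mod 3). Now have (2/3).
Factor out 2: 2 = 2. Since 3 ≡ 3 (mod 8), (2/3) = -1. Now have -(1/3).
(1/3) = 1. Collecting the sign factors: -1.
Second factor (26/83):
Factor out 2: 26 = 2·13. Since 83 ≡ 3 (mod 8), (2/83) = -1. Now have -(13/83).
13 ≡ 1 (mod 4), so quadratic reciprocity gives (13/83) = (83/13). Reduce: 83 ≡ 5 (mod 13). Now have -(5/13).
5 ≡ 1 (mod 4), so quadratic reciprocity gives (5/13) = (13/5). Reduce: 13 ≡ 3 (mod 5). Now have -(3/5).
5 ≡ 1 (mod 4), so quadratic reciprocity gives (3/5) = (5/3). Reduce: 5 ≡ 2 (mod 3). Now have -(2/3).
Factor out 2: 2 = 2. Since 3 ≡ 3 (mod 8), (2/3) = -1. Now have (1/3).
(1/3) = 1. Collecting the sign factors: 1.
Product: (-1)·(1) = -1.

-1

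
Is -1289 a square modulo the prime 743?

(-1289/743)
  = -(1289/743)    [743 ≡ 3 mod 4 ⇒ (-1/743) = -1]
  = -(546/743)    [1289 ≡ 546 mod 743]
  = -(273/743)    [743 ≡ 7 mod 8 ⇒ (2/743) = +1]
  = -(743/273)    [QR: 273 ≡ 1 mod 4, sign kept]
  = -(197/273)    [743 ≡ 197 mod 273]
  = -(273/197)    [QR: 197 ≡ 1 mod 4, sign kept]
  = -(76/197)    [273 ≡ 76 mod 197]
  = -(19/197)    [197 ≡ 5 mod 8 ⇒ (2/197)^2 = +1]
  = -(197/19)    [QR: 197 ≡ 1 mod 4, sign kept]
  = -(7/19)    [197 ≡ 7 mod 19]
  = (19/7)    [QR: both ≡ 3 mod 4, sign flips]
  = (5/7)    [19 ≡ 5 mod 7]
  = (7/5)    [QR: 5 ≡ 1 mod 4, sign kept]
  = (2/5)    [7 ≡ 2 mod 5]
  = -(1/5)    [5 ≡ 5 mod 8 ⇒ (2/5) = -1]
  = -1    [(1/5) = 1]
The Legendre symbol is -1, so x^2 ≡ -1289 (mod 743) has no solution.

no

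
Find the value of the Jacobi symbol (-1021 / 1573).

(-1021 / 1573)
  = (552 / 1573)    [-1021 ≡ 552 mod 1573]
  = -(69 / 1573)    [1573 ≡ 5 mod 8 ⇒ (2 / 1573)^3 = -1]
  = -(1573 / 69)    [QR: 69 ≡ 1 mod 4, sign kept]
  = -(55 / 69)    [1573 ≡ 55 mod 69]
  = -(69 / 55)    [QR: 69 ≡ 1 mod 4, sign kept]
  = -(14 / 55)    [69 ≡ 14 mod 55]
  = -(7 / 55)    [55 ≡ 7 mod 8 ⇒ (2 / 55) = +1]
  = (55 / 7)    [QR: both ≡ 3 mod 4, sign flips]
  = (6 / 7)    [55 ≡ 6 mod 7]
  = (3 / 7)    [7 ≡ 7 mod 8 ⇒ (2 / 7) = +1]
  = -(7 / 3)    [QR: both ≡ 3 mod 4, sign flips]
  = -(1 / 3)    [7 ≡ 1 mod 3]
  = -1    [(1 / 3) = 1]

-1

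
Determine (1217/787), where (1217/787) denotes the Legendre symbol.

Reduce the numerator: 1217 ≡ 430 (mod 787), so (1217/787) = (430/787).
Factor out 2: 430 = 2·215. Since 787 ≡ 3 (mod 8), (2/787) = -1. Now have -(215/787).
Both 215 ≡ 3 and 787 ≡ 3 (mod 4), so reciprocity gives (215/787) = -(787/215). Reduce: 787 ≡ 142 (mod 215). Now have (142/215).
Factor out 2: 142 = 2·71. Since 215 ≡ 7 (mod 8), (2/215) = +1. Now have (71/215).
Both 71 ≡ 3 and 215 ≡ 3 (mod 4), so reciprocity gives (71/215) = -(215/71). Reduce: 215 ≡ 2 (mod 71). Now have -(2/71).
Factor out 2: 2 = 2. Since 71 ≡ 7 (mod 8), (2/71) = +1. Now have -(1/71).
(1/71) = 1. Collecting the sign factors: -1.

-1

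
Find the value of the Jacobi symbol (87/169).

1

169 ≡ 1 (mod 4), so quadratic reciprocity gives (87/169) = (169/87). Reduce: 169 ≡ 82 (mod 87). Now have (82/87).
Factor out 2: 82 = 2·41. Since 87 ≡ 7 (mod 8), (2/87) = +1. Now have (41/87).
41 ≡ 1 (mod 4), so quadratic reciprocity gives (41/87) = (87/41). Reduce: 87 ≡ 5 (mod 41). Now have (5/41).
5 ≡ 1 (mod 4), so quadratic reciprocity gives (5/41) = (41/5). Reduce: 41 ≡ 1 (mod 5). Now have (1/5).
(1/5) = 1. Collecting the sign factors: 1.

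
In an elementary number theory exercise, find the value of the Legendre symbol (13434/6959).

-1

Reduce the numerator: 13434 ≡ 6475 (mod 6959), so (13434/6959) = (6475/6959).
Both 6475 ≡ 3 and 6959 ≡ 3 (mod 4), so reciprocity gives (6475/6959) = -(6959/6475). Reduce: 6959 ≡ 484 (mod 6475). Now have -(484/6475).
Factor out 2: 484 = 2^2·121. Since 6475 ≡ 3 (mod 8), (2/6475) = -1, and (2/6475)^2 = +1. Now have -(121/6475).
121 ≡ 1 (mod 4), so quadratic reciprocity gives (121/6475) = (6475/121). Reduce: 6475 ≡ 62 (mod 121). Now have -(62/121).
Factor out 2: 62 = 2·31. Since 121 ≡ 1 (mod 8), (2/121) = +1. Now have -(31/121).
121 ≡ 1 (mod 4), so quadratic reciprocity gives (31/121) = (121/31). Reduce: 121 ≡ 28 (mod 31). Now have -(28/31).
Factor out 2: 28 = 2^2·7. Since 31 ≡ 7 (mod 8), (2/31) = +1, and (2/31)^2 = +1. Now have -(7/31).
Both 7 ≡ 3 and 31 ≡ 3 (mod 4), so reciprocity gives (7/31) = -(31/7). Reduce: 31 ≡ 3 (mod 7). Now have (3/7).
Both 3 ≡ 3 and 7 ≡ 3 (mod 4), so reciprocity gives (3/7) = -(7/3). Reduce: 7 ≡ 1 (mod 3). Now have -(1/3).
(1/3) = 1. Collecting the sign factors: -1.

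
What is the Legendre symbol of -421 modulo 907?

(-421|907)
  = (486|907)    [-421 ≡ 486 mod 907]
  = -(243|907)    [907 ≡ 3 mod 8 ⇒ (2|907) = -1]
  = (907|243)    [QR: both ≡ 3 mod 4, sign flips]
  = (178|243)    [907 ≡ 178 mod 243]
  = -(89|243)    [243 ≡ 3 mod 8 ⇒ (2|243) = -1]
  = -(243|89)    [QR: 89 ≡ 1 mod 4, sign kept]
  = -(65|89)    [243 ≡ 65 mod 89]
  = -(89|65)    [QR: 65 ≡ 1 mod 4, sign kept]
  = -(24|65)    [89 ≡ 24 mod 65]
  = -(3|65)    [65 ≡ 1 mod 8 ⇒ (2|65)^3 = +1]
  = -(65|3)    [QR: 65 ≡ 1 mod 4, sign kept]
  = -(2|3)    [65 ≡ 2 mod 3]
  = (1|3)    [3 ≡ 3 mod 8 ⇒ (2|3) = -1]
  = 1    [(1|3) = 1]

1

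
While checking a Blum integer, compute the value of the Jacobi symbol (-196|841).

1

Reduce the numerator: -196 ≡ 645 (mod 841), so (-196|841) = (645|841).
645 ≡ 1 (mod 4), so quadratic reciprocity gives (645|841) = (841|645). Reduce: 841 ≡ 196 (mod 645). Now have (196|645).
Factor out 2: 196 = 2^2·49. Since 645 ≡ 5 (mod 8), (2|645) = -1, and (2|645)^2 = +1. Now have (49|645).
49 ≡ 1 (mod 4), so quadratic reciprocity gives (49|645) = (645|49). Reduce: 645 ≡ 8 (mod 49). Now have (8|49).
Factor out 2: 8 = 2^3. Since 49 ≡ 1 (mod 8), (2|49) = +1, and (2|49)^3 = +1. Now have (1|49).
(1|49) = 1. Collecting the sign factors: 1.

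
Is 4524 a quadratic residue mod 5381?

no

Factor out 2: 4524 = 2^2·1131. Since 5381 ≡ 5 (mod 8), (2/5381) = -1, and (2/5381)^2 = +1. Now have (1131/5381).
5381 ≡ 1 (mod 4), so quadratic reciprocity gives (1131/5381) = (5381/1131). Reduce: 5381 ≡ 857 (mod 1131). Now have (857/1131).
857 ≡ 1 (mod 4), so quadratic reciprocity gives (857/1131) = (1131/857). Reduce: 1131 ≡ 274 (mod 857). Now have (274/857).
Factor out 2: 274 = 2·137. Since 857 ≡ 1 (mod 8), (2/857) = +1. Now have (137/857).
137 ≡ 1 (mod 4), so quadratic reciprocity gives (137/857) = (857/137). Reduce: 857 ≡ 35 (mod 137). Now have (35/137).
137 ≡ 1 (mod 4), so quadratic reciprocity gives (35/137) = (137/35). Reduce: 137 ≡ 32 (mod 35). Now have (32/35).
Factor out 2: 32 = 2^5. Since 35 ≡ 3 (mod 8), (2/35) = -1, and (2/35)^5 = -1. Now have -(1/35).
(1/35) = 1. Collecting the sign factors: -1.
The Legendre symbol is -1, so x^2 ≡ 4524 (mod 5381) has no solution.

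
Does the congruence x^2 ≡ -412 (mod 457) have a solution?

no

Reduce the numerator: -412 ≡ 45 (mod 457), so (-412/457) = (45/457).
45 ≡ 1 (mod 4), so quadratic reciprocity gives (45/457) = (457/45). Reduce: 457 ≡ 7 (mod 45). Now have (7/45).
45 ≡ 1 (mod 4), so quadratic reciprocity gives (7/45) = (45/7). Reduce: 45 ≡ 3 (mod 7). Now have (3/7).
Both 3 ≡ 3 and 7 ≡ 3 (mod 4), so reciprocity gives (3/7) = -(7/3). Reduce: 7 ≡ 1 (mod 3). Now have -(1/3).
(1/3) = 1. Collecting the sign factors: -1.
The Legendre symbol is -1, so x^2 ≡ -412 (mod 457) has no solution.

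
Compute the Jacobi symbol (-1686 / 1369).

Pull out -1: (-1686 / 1369) = (-1 / 1369)·(1686 / 1369). Since 1369 ≡ 1 (mod 4), (-1 / 1369) = +1. Now have (1686 / 1369).
Reduce the numerator: 1686 ≡ 317 (mod 1369), so (1686 / 1369) = (317 / 1369).
317 ≡ 1 (mod 4), so quadratic reciprocity gives (317 / 1369) = (1369 / 317). Reduce: 1369 ≡ 101 (mod 317). Now have (101 / 317).
101 ≡ 1 (mod 4), so quadratic reciprocity gives (101 / 317) = (317 / 101). Reduce: 317 ≡ 14 (mod 101). Now have (14 / 101).
Factor out 2: 14 = 2·7. Since 101 ≡ 5 (mod 8), (2 / 101) = -1. Now have -(7 / 101).
101 ≡ 1 (mod 4), so quadratic reciprocity gives (7 / 101) = (101 / 7). Reduce: 101 ≡ 3 (mod 7). Now have -(3 / 7).
Both 3 ≡ 3 and 7 ≡ 3 (mod 4), so reciprocity gives (3 / 7) = -(7 / 3). Reduce: 7 ≡ 1 (mod 3). Now have (1 / 3).
(1 / 3) = 1. Collecting the sign factors: 1.

1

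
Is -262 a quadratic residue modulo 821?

no

Reduce the numerator: -262 ≡ 559 (mod 821), so (-262/821) = (559/821).
821 ≡ 1 (mod 4), so quadratic reciprocity gives (559/821) = (821/559). Reduce: 821 ≡ 262 (mod 559). Now have (262/559).
Factor out 2: 262 = 2·131. Since 559 ≡ 7 (mod 8), (2/559) = +1. Now have (131/559).
Both 131 ≡ 3 and 559 ≡ 3 (mod 4), so reciprocity gives (131/559) = -(559/131). Reduce: 559 ≡ 35 (mod 131). Now have -(35/131).
Both 35 ≡ 3 and 131 ≡ 3 (mod 4), so reciprocity gives (35/131) = -(131/35). Reduce: 131 ≡ 26 (mod 35). Now have (26/35).
Factor out 2: 26 = 2·13. Since 35 ≡ 3 (mod 8), (2/35) = -1. Now have -(13/35).
13 ≡ 1 (mod 4), so quadratic reciprocity gives (13/35) = (35/13). Reduce: 35 ≡ 9 (mod 13). Now have -(9/13).
9 ≡ 1 (mod 4), so quadratic reciprocity gives (9/13) = (13/9). Reduce: 13 ≡ 4 (mod 9). Now have -(4/9).
Factor out 2: 4 = 2^2. Since 9 ≡ 1 (mod 8), (2/9) = +1, and (2/9)^2 = +1. Now have -(1/9).
(1/9) = 1. Collecting the sign factors: -1.
(-262/821) = -1, and 821 is prime, so -262 is not a quadratic residue mod 821.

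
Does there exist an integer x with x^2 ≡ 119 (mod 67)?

no

Reduce the numerator: 119 ≡ 52 (mod 67), so (119/67) = (52/67).
Factor out 2: 52 = 2^2·13. Since 67 ≡ 3 (mod 8), (2/67) = -1, and (2/67)^2 = +1. Now have (13/67).
13 ≡ 1 (mod 4), so quadratic reciprocity gives (13/67) = (67/13). Reduce: 67 ≡ 2 (mod 13). Now have (2/13).
Factor out 2: 2 = 2. Since 13 ≡ 5 (mod 8), (2/13) = -1. Now have -(1/13).
(1/13) = 1. Collecting the sign factors: -1.
(119/67) = -1, and 67 is prime, so 119 is not a quadratic residue mod 67.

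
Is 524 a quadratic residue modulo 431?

(524/431)
  = (93/431)    [524 ≡ 93 mod 431]
  = (431/93)    [QR: 93 ≡ 1 mod 4, sign kept]
  = (59/93)    [431 ≡ 59 mod 93]
  = (93/59)    [QR: 93 ≡ 1 mod 4, sign kept]
  = (34/59)    [93 ≡ 34 mod 59]
  = -(17/59)    [59 ≡ 3 mod 8 ⇒ (2/59) = -1]
  = -(59/17)    [QR: 17 ≡ 1 mod 4, sign kept]
  = -(8/17)    [59 ≡ 8 mod 17]
  = -(1/17)    [17 ≡ 1 mod 8 ⇒ (2/17)^3 = +1]
  = -1    [(1/17) = 1]
The Legendre symbol is -1, so x^2 ≡ 524 (mod 431) has no solution.

no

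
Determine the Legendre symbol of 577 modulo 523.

1

Reduce the numerator: 577 ≡ 54 (mod 523), so (577/523) = (54/523).
Factor out 2: 54 = 2·27. Since 523 ≡ 3 (mod 8), (2/523) = -1. Now have -(27/523).
Both 27 ≡ 3 and 523 ≡ 3 (mod 4), so reciprocity gives (27/523) = -(523/27). Reduce: 523 ≡ 10 (mod 27). Now have (10/27).
Factor out 2: 10 = 2·5. Since 27 ≡ 3 (mod 8), (2/27) = -1. Now have -(5/27).
5 ≡ 1 (mod 4), so quadratic reciprocity gives (5/27) = (27/5). Reduce: 27 ≡ 2 (mod 5). Now have -(2/5).
Factor out 2: 2 = 2. Since 5 ≡ 5 (mod 8), (2/5) = -1. Now have (1/5).
(1/5) = 1. Collecting the sign factors: 1.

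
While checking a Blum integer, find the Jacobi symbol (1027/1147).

1

Both 1027 ≡ 3 and 1147 ≡ 3 (mod 4), so reciprocity gives (1027/1147) = -(1147/1027). Reduce: 1147 ≡ 120 (mod 1027). Now have -(120/1027).
Factor out 2: 120 = 2^3·15. Since 1027 ≡ 3 (mod 8), (2/1027) = -1, and (2/1027)^3 = -1. Now have (15/1027).
Both 15 ≡ 3 and 1027 ≡ 3 (mod 4), so reciprocity gives (15/1027) = -(1027/15). Reduce: 1027 ≡ 7 (mod 15). Now have -(7/15).
Both 7 ≡ 3 and 15 ≡ 3 (mod 4), so reciprocity gives (7/15) = -(15/7). Reduce: 15 ≡ 1 (mod 7). Now have (1/7).
(1/7) = 1. Collecting the sign factors: 1.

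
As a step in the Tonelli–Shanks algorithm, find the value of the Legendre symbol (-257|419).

-1

(-257|419)
  = -(257|419)    [419 ≡ 3 mod 4 ⇒ (-1|419) = -1]
  = -(419|257)    [QR: 257 ≡ 1 mod 4, sign kept]
  = -(162|257)    [419 ≡ 162 mod 257]
  = -(81|257)    [257 ≡ 1 mod 8 ⇒ (2|257) = +1]
  = -(257|81)    [QR: 81 ≡ 1 mod 4, sign kept]
  = -(14|81)    [257 ≡ 14 mod 81]
  = -(7|81)    [81 ≡ 1 mod 8 ⇒ (2|81) = +1]
  = -(81|7)    [QR: 81 ≡ 1 mod 4, sign kept]
  = -(4|7)    [81 ≡ 4 mod 7]
  = -(1|7)    [7 ≡ 7 mod 8 ⇒ (2|7)^2 = +1]
  = -1    [(1|7) = 1]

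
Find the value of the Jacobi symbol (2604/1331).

-1

Reduce the numerator: 2604 ≡ 1273 (mod 1331), so (2604/1331) = (1273/1331).
1273 ≡ 1 (mod 4), so quadratic reciprocity gives (1273/1331) = (1331/1273). Reduce: 1331 ≡ 58 (mod 1273). Now have (58/1273).
Factor out 2: 58 = 2·29. Since 1273 ≡ 1 (mod 8), (2/1273) = +1. Now have (29/1273).
29 ≡ 1 (mod 4), so quadratic reciprocity gives (29/1273) = (1273/29). Reduce: 1273 ≡ 26 (mod 29). Now have (26/29).
Factor out 2: 26 = 2·13. Since 29 ≡ 5 (mod 8), (2/29) = -1. Now have -(13/29).
13 ≡ 1 (mod 4), so quadratic reciprocity gives (13/29) = (29/13). Reduce: 29 ≡ 3 (mod 13). Now have -(3/13).
13 ≡ 1 (mod 4), so quadratic reciprocity gives (3/13) = (13/3). Reduce: 13 ≡ 1 (mod 3). Now have -(1/3).
(1/3) = 1. Collecting the sign factors: -1.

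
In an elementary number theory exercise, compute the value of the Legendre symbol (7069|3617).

1

Reduce the numerator: 7069 ≡ 3452 (mod 3617), so (7069|3617) = (3452|3617).
Factor out 2: 3452 = 2^2·863. Since 3617 ≡ 1 (mod 8), (2|3617) = +1, and (2|3617)^2 = +1. Now have (863|3617).
3617 ≡ 1 (mod 4), so quadratic reciprocity gives (863|3617) = (3617|863). Reduce: 3617 ≡ 165 (mod 863). Now have (165|863).
165 ≡ 1 (mod 4), so quadratic reciprocity gives (165|863) = (863|165). Reduce: 863 ≡ 38 (mod 165). Now have (38|165).
Factor out 2: 38 = 2·19. Since 165 ≡ 5 (mod 8), (2|165) = -1. Now have -(19|165).
165 ≡ 1 (mod 4), so quadratic reciprocity gives (19|165) = (165|19). Reduce: 165 ≡ 13 (mod 19). Now have -(13|19).
13 ≡ 1 (mod 4), so quadratic reciprocity gives (13|19) = (19|13). Reduce: 19 ≡ 6 (mod 13). Now have -(6|13).
Factor out 2: 6 = 2·3. Since 13 ≡ 5 (mod 8), (2|13) = -1. Now have (3|13).
13 ≡ 1 (mod 4), so quadratic reciprocity gives (3|13) = (13|3). Reduce: 13 ≡ 1 (mod 3). Now have (1|3).
(1|3) = 1. Collecting the sign factors: 1.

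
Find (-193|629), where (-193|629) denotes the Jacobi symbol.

1

Pull out -1: (-193|629) = (-1|629)·(193|629). Since 629 ≡ 1 (mod 4), (-1|629) = +1. Now have (193|629).
193 ≡ 1 (mod 4), so quadratic reciprocity gives (193|629) = (629|193). Reduce: 629 ≡ 50 (mod 193). Now have (50|193).
Factor out 2: 50 = 2·25. Since 193 ≡ 1 (mod 8), (2|193) = +1. Now have (25|193).
25 ≡ 1 (mod 4), so quadratic reciprocity gives (25|193) = (193|25). Reduce: 193 ≡ 18 (mod 25). Now have (18|25).
Factor out 2: 18 = 2·9. Since 25 ≡ 1 (mod 8), (2|25) = +1. Now have (9|25).
9 ≡ 1 (mod 4), so quadratic reciprocity gives (9|25) = (25|9). Reduce: 25 ≡ 7 (mod 9). Now have (7|9).
9 ≡ 1 (mod 4), so quadratic reciprocity gives (7|9) = (9|7). Reduce: 9 ≡ 2 (mod 7). Now have (2|7).
Factor out 2: 2 = 2. Since 7 ≡ 7 (mod 8), (2|7) = +1. Now have (1|7).
(1|7) = 1. Collecting the sign factors: 1.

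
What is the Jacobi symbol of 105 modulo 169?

105 ≡ 1 (mod 4), so quadratic reciprocity gives (105|169) = (169|105). Reduce: 169 ≡ 64 (mod 105). Now have (64|105).
Factor out 2: 64 = 2^6. Since 105 ≡ 1 (mod 8), (2|105) = +1, and (2|105)^6 = +1. Now have (1|105).
(1|105) = 1. Collecting the sign factors: 1.

1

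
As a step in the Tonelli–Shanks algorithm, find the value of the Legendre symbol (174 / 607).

(174 / 607)
  = (87 / 607)    [607 ≡ 7 mod 8 ⇒ (2 / 607) = +1]
  = -(607 / 87)    [QR: both ≡ 3 mod 4, sign flips]
  = -(85 / 87)    [607 ≡ 85 mod 87]
  = -(87 / 85)    [QR: 85 ≡ 1 mod 4, sign kept]
  = -(2 / 85)    [87 ≡ 2 mod 85]
  = (1 / 85)    [85 ≡ 5 mod 8 ⇒ (2 / 85) = -1]
  = 1    [(1 / 85) = 1]

1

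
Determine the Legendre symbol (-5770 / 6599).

(-5770 / 6599)
  = (829 / 6599)    [-5770 ≡ 829 mod 6599]
  = (6599 / 829)    [QR: 829 ≡ 1 mod 4, sign kept]
  = (796 / 829)    [6599 ≡ 796 mod 829]
  = (199 / 829)    [829 ≡ 5 mod 8 ⇒ (2 / 829)^2 = +1]
  = (829 / 199)    [QR: 829 ≡ 1 mod 4, sign kept]
  = (33 / 199)    [829 ≡ 33 mod 199]
  = (199 / 33)    [QR: 33 ≡ 1 mod 4, sign kept]
  = (1 / 33)    [199 ≡ 1 mod 33]
  = 1    [(1 / 33) = 1]

1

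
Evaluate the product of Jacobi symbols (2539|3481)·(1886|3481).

1

By multiplicativity, (2539·1886|3481) = (2539|3481)·(1886|3481).
First factor (2539|3481):
(2539|3481)
  = (3481|2539)    [QR: 3481 ≡ 1 mod 4, sign kept]
  = (942|2539)    [3481 ≡ 942 mod 2539]
  = -(471|2539)    [2539 ≡ 3 mod 8 ⇒ (2|2539) = -1]
  = (2539|471)    [QR: both ≡ 3 mod 4, sign flips]
  = (184|471)    [2539 ≡ 184 mod 471]
  = (23|471)    [471 ≡ 7 mod 8 ⇒ (2|471)^3 = +1]
  = -(471|23)    [QR: both ≡ 3 mod 4, sign flips]
  = -(11|23)    [471 ≡ 11 mod 23]
  = (23|11)    [QR: both ≡ 3 mod 4, sign flips]
  = (1|11)    [23 ≡ 1 mod 11]
  = 1    [(1|11) = 1]
Second factor (1886|3481):
(1886|3481)
  = (943|3481)    [3481 ≡ 1 mod 8 ⇒ (2|3481) = +1]
  = (3481|943)    [QR: 3481 ≡ 1 mod 4, sign kept]
  = (652|943)    [3481 ≡ 652 mod 943]
  = (163|943)    [943 ≡ 7 mod 8 ⇒ (2|943)^2 = +1]
  = -(943|163)    [QR: both ≡ 3 mod 4, sign flips]
  = -(128|163)    [943 ≡ 128 mod 163]
  = (1|163)    [163 ≡ 3 mod 8 ⇒ (2|163)^7 = -1]
  = 1    [(1|163) = 1]
Product: (1)·(1) = 1.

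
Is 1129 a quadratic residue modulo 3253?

no

(1129/3253)
  = (3253/1129)    [QR: 1129 ≡ 1 mod 4, sign kept]
  = (995/1129)    [3253 ≡ 995 mod 1129]
  = (1129/995)    [QR: 1129 ≡ 1 mod 4, sign kept]
  = (134/995)    [1129 ≡ 134 mod 995]
  = -(67/995)    [995 ≡ 3 mod 8 ⇒ (2/995) = -1]
  = (995/67)    [QR: both ≡ 3 mod 4, sign flips]
  = (57/67)    [995 ≡ 57 mod 67]
  = (67/57)    [QR: 57 ≡ 1 mod 4, sign kept]
  = (10/57)    [67 ≡ 10 mod 57]
  = (5/57)    [57 ≡ 1 mod 8 ⇒ (2/57) = +1]
  = (57/5)    [QR: 5 ≡ 1 mod 4, sign kept]
  = (2/5)    [57 ≡ 2 mod 5]
  = -(1/5)    [5 ≡ 5 mod 8 ⇒ (2/5) = -1]
  = -1    [(1/5) = 1]
(1129/3253) = -1, and 3253 is prime, so 1129 is not a quadratic residue mod 3253.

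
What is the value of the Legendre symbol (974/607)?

Reduce the numerator: 974 ≡ 367 (mod 607), so (974/607) = (367/607).
Both 367 ≡ 3 and 607 ≡ 3 (mod 4), so reciprocity gives (367/607) = -(607/367). Reduce: 607 ≡ 240 (mod 367). Now have -(240/367).
Factor out 2: 240 = 2^4·15. Since 367 ≡ 7 (mod 8), (2/367) = +1, and (2/367)^4 = +1. Now have -(15/367).
Both 15 ≡ 3 and 367 ≡ 3 (mod 4), so reciprocity gives (15/367) = -(367/15). Reduce: 367 ≡ 7 (mod 15). Now have (7/15).
Both 7 ≡ 3 and 15 ≡ 3 (mod 4), so reciprocity gives (7/15) = -(15/7). Reduce: 15 ≡ 1 (mod 7). Now have -(1/7).
(1/7) = 1. Collecting the sign factors: -1.

-1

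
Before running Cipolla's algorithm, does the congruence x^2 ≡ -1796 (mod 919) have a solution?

yes

(-1796/919)
  = (42/919)    [-1796 ≡ 42 mod 919]
  = (21/919)    [919 ≡ 7 mod 8 ⇒ (2/919) = +1]
  = (919/21)    [QR: 21 ≡ 1 mod 4, sign kept]
  = (16/21)    [919 ≡ 16 mod 21]
  = (1/21)    [21 ≡ 5 mod 8 ⇒ (2/21)^4 = +1]
  = 1    [(1/21) = 1]
(-1796/919) = 1, and 919 is prime, so -1796 is a quadratic residue mod 919.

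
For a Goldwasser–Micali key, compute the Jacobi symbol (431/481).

481 ≡ 1 (mod 4), so quadratic reciprocity gives (431/481) = (481/431). Reduce: 481 ≡ 50 (mod 431). Now have (50/431).
Factor out 2: 50 = 2·25. Since 431 ≡ 7 (mod 8), (2/431) = +1. Now have (25/431).
25 ≡ 1 (mod 4), so quadratic reciprocity gives (25/431) = (431/25). Reduce: 431 ≡ 6 (mod 25). Now have (6/25).
Factor out 2: 6 = 2·3. Since 25 ≡ 1 (mod 8), (2/25) = +1. Now have (3/25).
25 ≡ 1 (mod 4), so quadratic reciprocity gives (3/25) = (25/3). Reduce: 25 ≡ 1 (mod 3). Now have (1/3).
(1/3) = 1. Collecting the sign factors: 1.

1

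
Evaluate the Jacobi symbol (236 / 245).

1

Factor out 2: 236 = 2^2·59. Since 245 ≡ 5 (mod 8), (2 / 245) = -1, and (2 / 245)^2 = +1. Now have (59 / 245).
245 ≡ 1 (mod 4), so quadratic reciprocity gives (59 / 245) = (245 / 59). Reduce: 245 ≡ 9 (mod 59). Now have (9 / 59).
9 ≡ 1 (mod 4), so quadratic reciprocity gives (9 / 59) = (59 / 9). Reduce: 59 ≡ 5 (mod 9). Now have (5 / 9).
5 ≡ 1 (mod 4), so quadratic reciprocity gives (5 / 9) = (9 / 5). Reduce: 9 ≡ 4 (mod 5). Now have (4 / 5).
Factor out 2: 4 = 2^2. Since 5 ≡ 5 (mod 8), (2 / 5) = -1, and (2 / 5)^2 = +1. Now have (1 / 5).
(1 / 5) = 1. Collecting the sign factors: 1.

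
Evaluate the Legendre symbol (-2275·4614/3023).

By multiplicativity, (-2275·4614/3023) = (-2275/3023)·(4614/3023).
First factor (-2275/3023):
(-2275/3023)
  = (748/3023)    [-2275 ≡ 748 mod 3023]
  = (187/3023)    [3023 ≡ 7 mod 8 ⇒ (2/3023)^2 = +1]
  = -(3023/187)    [QR: both ≡ 3 mod 4, sign flips]
  = -(31/187)    [3023 ≡ 31 mod 187]
  = (187/31)    [QR: both ≡ 3 mod 4, sign flips]
  = (1/31)    [187 ≡ 1 mod 31]
  = 1    [(1/31) = 1]
Second factor (4614/3023):
(4614/3023)
  = (1591/3023)    [4614 ≡ 1591 mod 3023]
  = -(3023/1591)    [QR: both ≡ 3 mod 4, sign flips]
  = -(1432/1591)    [3023 ≡ 1432 mod 1591]
  = -(179/1591)    [1591 ≡ 7 mod 8 ⇒ (2/1591)^3 = +1]
  = (1591/179)    [QR: both ≡ 3 mod 4, sign flips]
  = (159/179)    [1591 ≡ 159 mod 179]
  = -(179/159)    [QR: both ≡ 3 mod 4, sign flips]
  = -(20/159)    [179 ≡ 20 mod 159]
  = -(5/159)    [159 ≡ 7 mod 8 ⇒ (2/159)^2 = +1]
  = -(159/5)    [QR: 5 ≡ 1 mod 4, sign kept]
  = -(4/5)    [159 ≡ 4 mod 5]
  = -(1/5)    [5 ≡ 5 mod 8 ⇒ (2/5)^2 = +1]
  = -1    [(1/5) = 1]
Product: (1)·(-1) = -1.

-1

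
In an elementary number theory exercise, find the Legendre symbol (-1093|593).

Reduce the numerator: -1093 ≡ 93 (mod 593), so (-1093|593) = (93|593).
93 ≡ 1 (mod 4), so quadratic reciprocity gives (93|593) = (593|93). Reduce: 593 ≡ 35 (mod 93). Now have (35|93).
93 ≡ 1 (mod 4), so quadratic reciprocity gives (35|93) = (93|35). Reduce: 93 ≡ 23 (mod 35). Now have (23|35).
Both 23 ≡ 3 and 35 ≡ 3 (mod 4), so reciprocity gives (23|35) = -(35|23). Reduce: 35 ≡ 12 (mod 23). Now have -(12|23).
Factor out 2: 12 = 2^2·3. Since 23 ≡ 7 (mod 8), (2|23) = +1, and (2|23)^2 = +1. Now have -(3|23).
Both 3 ≡ 3 and 23 ≡ 3 (mod 4), so reciprocity gives (3|23) = -(23|3). Reduce: 23 ≡ 2 (mod 3). Now have (2|3).
Factor out 2: 2 = 2. Since 3 ≡ 3 (mod 8), (2|3) = -1. Now have -(1|3).
(1|3) = 1. Collecting the sign factors: -1.

-1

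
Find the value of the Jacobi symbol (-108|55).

(-108|55)
  = -(108|55)    [55 ≡ 3 mod 4 ⇒ (-1|55) = -1]
  = -(53|55)    [108 ≡ 53 mod 55]
  = -(55|53)    [QR: 53 ≡ 1 mod 4, sign kept]
  = -(2|53)    [55 ≡ 2 mod 53]
  = (1|53)    [53 ≡ 5 mod 8 ⇒ (2|53) = -1]
  = 1    [(1|53) = 1]

1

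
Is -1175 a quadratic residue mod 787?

no

(-1175/787)
  = (399/787)    [-1175 ≡ 399 mod 787]
  = -(787/399)    [QR: both ≡ 3 mod 4, sign flips]
  = -(388/399)    [787 ≡ 388 mod 399]
  = -(97/399)    [399 ≡ 7 mod 8 ⇒ (2/399)^2 = +1]
  = -(399/97)    [QR: 97 ≡ 1 mod 4, sign kept]
  = -(11/97)    [399 ≡ 11 mod 97]
  = -(97/11)    [QR: 97 ≡ 1 mod 4, sign kept]
  = -(9/11)    [97 ≡ 9 mod 11]
  = -(11/9)    [QR: 9 ≡ 1 mod 4, sign kept]
  = -(2/9)    [11 ≡ 2 mod 9]
  = -(1/9)    [9 ≡ 1 mod 8 ⇒ (2/9) = +1]
  = -1    [(1/9) = 1]
The Legendre symbol is -1, so x^2 ≡ -1175 (mod 787) has no solution.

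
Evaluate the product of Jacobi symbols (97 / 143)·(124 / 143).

1

By multiplicativity, (97·124 / 143) = (97 / 143)·(124 / 143).
First factor (97 / 143):
97 ≡ 1 (mod 4), so quadratic reciprocity gives (97 / 143) = (143 / 97). Reduce: 143 ≡ 46 (mod 97). Now have (46 / 97).
Factor out 2: 46 = 2·23. Since 97 ≡ 1 (mod 8), (2 / 97) = +1. Now have (23 / 97).
97 ≡ 1 (mod 4), so quadratic reciprocity gives (23 / 97) = (97 / 23). Reduce: 97 ≡ 5 (mod 23). Now have (5 / 23).
5 ≡ 1 (mod 4), so quadratic reciprocity gives (5 / 23) = (23 / 5). Reduce: 23 ≡ 3 (mod 5). Now have (3 / 5).
5 ≡ 1 (mod 4), so quadratic reciprocity gives (3 / 5) = (5 / 3). Reduce: 5 ≡ 2 (mod 3). Now have (2 / 3).
Factor out 2: 2 = 2. Since 3 ≡ 3 (mod 8), (2 / 3) = -1. Now have -(1 / 3).
(1 / 3) = 1. Collecting the sign factors: -1.
Second factor (124 / 143):
Factor out 2: 124 = 2^2·31. Since 143 ≡ 7 (mod 8), (2 / 143) = +1, and (2 / 143)^2 = +1. Now have (31 / 143).
Both 31 ≡ 3 and 143 ≡ 3 (mod 4), so reciprocity gives (31 / 143) = -(143 / 31). Reduce: 143 ≡ 19 (mod 31). Now have -(19 / 31).
Both 19 ≡ 3 and 31 ≡ 3 (mod 4), so reciprocity gives (19 / 31) = -(31 / 19). Reduce: 31 ≡ 12 (mod 19). Now have (12 / 19).
Factor out 2: 12 = 2^2·3. Since 19 ≡ 3 (mod 8), (2 / 19) = -1, and (2 / 19)^2 = +1. Now have (3 / 19).
Both 3 ≡ 3 and 19 ≡ 3 (mod 4), so reciprocity gives (3 / 19) = -(19 / 3). Reduce: 19 ≡ 1 (mod 3). Now have -(1 / 3).
(1 / 3) = 1. Collecting the sign factors: -1.
Product: (-1)·(-1) = 1.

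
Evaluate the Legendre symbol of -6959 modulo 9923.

Pull out -1: (-6959|9923) = (-1|9923)·(6959|9923). Since 9923 ≡ 3 (mod 4), (-1|9923) = -1. Now have -(6959|9923).
Both 6959 ≡ 3 and 9923 ≡ 3 (mod 4), so reciprocity gives (6959|9923) = -(9923|6959). Reduce: 9923 ≡ 2964 (mod 6959). Now have (2964|6959).
Factor out 2: 2964 = 2^2·741. Since 6959 ≡ 7 (mod 8), (2|6959) = +1, and (2|6959)^2 = +1. Now have (741|6959).
741 ≡ 1 (mod 4), so quadratic reciprocity gives (741|6959) = (6959|741). Reduce: 6959 ≡ 290 (mod 741). Now have (290|741).
Factor out 2: 290 = 2·145. Since 741 ≡ 5 (mod 8), (2|741) = -1. Now have -(145|741).
145 ≡ 1 (mod 4), so quadratic reciprocity gives (145|741) = (741|145). Reduce: 741 ≡ 16 (mod 145). Now have -(16|145).
Factor out 2: 16 = 2^4. Since 145 ≡ 1 (mod 8), (2|145) = +1, and (2|145)^4 = +1. Now have -(1|145).
(1|145) = 1. Collecting the sign factors: -1.

-1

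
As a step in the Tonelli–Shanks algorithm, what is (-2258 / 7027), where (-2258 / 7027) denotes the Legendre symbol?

-1

(-2258 / 7027)
  = (4769 / 7027)    [-2258 ≡ 4769 mod 7027]
  = (7027 / 4769)    [QR: 4769 ≡ 1 mod 4, sign kept]
  = (2258 / 4769)    [7027 ≡ 2258 mod 4769]
  = (1129 / 4769)    [4769 ≡ 1 mod 8 ⇒ (2 / 4769) = +1]
  = (4769 / 1129)    [QR: 1129 ≡ 1 mod 4, sign kept]
  = (253 / 1129)    [4769 ≡ 253 mod 1129]
  = (1129 / 253)    [QR: 253 ≡ 1 mod 4, sign kept]
  = (117 / 253)    [1129 ≡ 117 mod 253]
  = (253 / 117)    [QR: 117 ≡ 1 mod 4, sign kept]
  = (19 / 117)    [253 ≡ 19 mod 117]
  = (117 / 19)    [QR: 117 ≡ 1 mod 4, sign kept]
  = (3 / 19)    [117 ≡ 3 mod 19]
  = -(19 / 3)    [QR: both ≡ 3 mod 4, sign flips]
  = -(1 / 3)    [19 ≡ 1 mod 3]
  = -1    [(1 / 3) = 1]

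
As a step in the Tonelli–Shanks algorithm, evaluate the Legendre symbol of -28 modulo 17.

(-28/17)
  = (28/17)    [17 ≡ 1 mod 4 ⇒ (-1/17) = +1]
  = (11/17)    [28 ≡ 11 mod 17]
  = (17/11)    [QR: 17 ≡ 1 mod 4, sign kept]
  = (6/11)    [17 ≡ 6 mod 11]
  = -(3/11)    [11 ≡ 3 mod 8 ⇒ (2/11) = -1]
  = (11/3)    [QR: both ≡ 3 mod 4, sign flips]
  = (2/3)    [11 ≡ 2 mod 3]
  = -(1/3)    [3 ≡ 3 mod 8 ⇒ (2/3) = -1]
  = -1    [(1/3) = 1]

-1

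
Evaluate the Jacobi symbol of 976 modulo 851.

(976/851)
  = (125/851)    [976 ≡ 125 mod 851]
  = (851/125)    [QR: 125 ≡ 1 mod 4, sign kept]
  = (101/125)    [851 ≡ 101 mod 125]
  = (125/101)    [QR: 101 ≡ 1 mod 4, sign kept]
  = (24/101)    [125 ≡ 24 mod 101]
  = -(3/101)    [101 ≡ 5 mod 8 ⇒ (2/101)^3 = -1]
  = -(101/3)    [QR: 101 ≡ 1 mod 4, sign kept]
  = -(2/3)    [101 ≡ 2 mod 3]
  = (1/3)    [3 ≡ 3 mod 8 ⇒ (2/3) = -1]
  = 1    [(1/3) = 1]

1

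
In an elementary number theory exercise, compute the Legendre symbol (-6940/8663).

1

(-6940/8663)
  = -(6940/8663)    [8663 ≡ 3 mod 4 ⇒ (-1/8663) = -1]
  = -(1735/8663)    [8663 ≡ 7 mod 8 ⇒ (2/8663)^2 = +1]
  = (8663/1735)    [QR: both ≡ 3 mod 4, sign flips]
  = (1723/1735)    [8663 ≡ 1723 mod 1735]
  = -(1735/1723)    [QR: both ≡ 3 mod 4, sign flips]
  = -(12/1723)    [1735 ≡ 12 mod 1723]
  = -(3/1723)    [1723 ≡ 3 mod 8 ⇒ (2/1723)^2 = +1]
  = (1723/3)    [QR: both ≡ 3 mod 4, sign flips]
  = (1/3)    [1723 ≡ 1 mod 3]
  = 1    [(1/3) = 1]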